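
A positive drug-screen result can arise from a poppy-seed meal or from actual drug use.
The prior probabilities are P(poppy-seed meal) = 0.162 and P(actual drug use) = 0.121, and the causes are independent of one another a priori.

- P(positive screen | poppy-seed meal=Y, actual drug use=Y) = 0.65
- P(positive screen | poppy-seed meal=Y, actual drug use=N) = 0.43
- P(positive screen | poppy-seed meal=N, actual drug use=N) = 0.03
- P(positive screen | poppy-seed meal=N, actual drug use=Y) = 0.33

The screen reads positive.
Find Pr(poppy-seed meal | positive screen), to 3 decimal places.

P(positive screen) = 0.03×0.838×0.879 + 0.33×0.838×0.121 + 0.43×0.162×0.879 + 0.65×0.162×0.121 = 0.022098 + 0.033461 + 0.061231 + 0.012741 = 0.129531
Of this, 0.073972 comes from 0.061231 + 0.012741 (the poppy-seed meal=true cases).
P(poppy-seed meal | positive screen) = 0.073972 / 0.129531 ≈ 0.571

Pr(poppy-seed meal | positive screen) ≈ 0.571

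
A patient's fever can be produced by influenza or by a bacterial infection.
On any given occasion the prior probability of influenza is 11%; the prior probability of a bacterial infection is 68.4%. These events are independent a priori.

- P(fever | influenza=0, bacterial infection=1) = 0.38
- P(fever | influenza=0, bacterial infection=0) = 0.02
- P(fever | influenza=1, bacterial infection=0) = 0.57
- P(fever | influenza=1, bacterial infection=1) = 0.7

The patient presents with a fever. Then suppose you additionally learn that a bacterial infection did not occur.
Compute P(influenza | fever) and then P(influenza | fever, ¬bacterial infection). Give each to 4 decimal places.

Weight on influenza=true, given the evidence: 0.019813 + 0.052668 = 0.072481
The normalizing constant is 0.02×0.89×0.316 + 0.38×0.89×0.684 + 0.57×0.11×0.316 + 0.7×0.11×0.684 = 0.309435
P(influenza | fever) = 0.072481/0.309435 ≈ 0.2342

With the extra evidence:
Numerator (weight on configurations with influenza): 0.57·0.11 = 0.062700
The normalizing constant is 0.02·0.89 + 0.57·0.11 = 0.080500
Posterior = 0.062700 / 0.080500 ≈ 0.7789

P(influenza | fever) ≈ 0.2342; P(influenza | fever, ¬bacterial infection) ≈ 0.7789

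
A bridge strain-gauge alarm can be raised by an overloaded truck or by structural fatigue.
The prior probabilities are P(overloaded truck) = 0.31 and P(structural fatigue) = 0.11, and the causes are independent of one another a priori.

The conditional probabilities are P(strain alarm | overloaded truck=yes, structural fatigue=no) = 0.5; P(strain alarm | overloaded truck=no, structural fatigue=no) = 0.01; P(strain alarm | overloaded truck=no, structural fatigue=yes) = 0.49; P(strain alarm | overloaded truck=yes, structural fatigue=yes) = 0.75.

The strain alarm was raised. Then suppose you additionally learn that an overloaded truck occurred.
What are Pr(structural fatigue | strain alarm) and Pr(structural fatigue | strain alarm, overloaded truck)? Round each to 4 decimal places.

Pr(structural fatigue | strain alarm) ≈ 0.3034; Pr(structural fatigue | strain alarm, overloaded truck) ≈ 0.1564

P(strain alarm) = 0.01*0.69*0.89 + 0.49*0.69*0.11 + 0.5*0.31*0.89 + 0.75*0.31*0.11 = 0.006141 + 0.037191 + 0.137950 + 0.025575 = 0.206857
Of this, 0.062766 comes from 0.037191 + 0.025575 (the structural fatigue=true cases).
P(structural fatigue | strain alarm) = 0.062766 / 0.206857 ≈ 0.3034

With the extra evidence:
Weight on structural fatigue=true, given the evidence: 0.75×0.11 = 0.082500
Denominator P(strain alarm | overloaded truck): 0.5×0.89 + 0.75×0.11 = 0.527500
P(structural fatigue | strain alarm, overloaded truck) = 0.082500/0.527500 ≈ 0.1564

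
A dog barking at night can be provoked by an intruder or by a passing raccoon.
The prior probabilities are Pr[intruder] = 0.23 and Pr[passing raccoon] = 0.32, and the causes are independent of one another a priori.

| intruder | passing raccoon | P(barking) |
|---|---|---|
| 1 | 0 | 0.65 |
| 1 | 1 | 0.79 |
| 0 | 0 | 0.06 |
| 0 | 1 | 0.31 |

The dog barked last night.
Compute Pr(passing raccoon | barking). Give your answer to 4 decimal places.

Pr(passing raccoon | barking) ≈ 0.5027

P(barking) = 0.06*0.77*0.68 + 0.31*0.77*0.32 + 0.65*0.23*0.68 + 0.79*0.23*0.32 = 0.031416 + 0.076384 + 0.101660 + 0.058144 = 0.267604
Of this, 0.134528 comes from 0.076384 + 0.058144 (the passing raccoon=true cases).
So P(passing raccoon | barking) = 0.134528/0.267604 ≈ 0.5027.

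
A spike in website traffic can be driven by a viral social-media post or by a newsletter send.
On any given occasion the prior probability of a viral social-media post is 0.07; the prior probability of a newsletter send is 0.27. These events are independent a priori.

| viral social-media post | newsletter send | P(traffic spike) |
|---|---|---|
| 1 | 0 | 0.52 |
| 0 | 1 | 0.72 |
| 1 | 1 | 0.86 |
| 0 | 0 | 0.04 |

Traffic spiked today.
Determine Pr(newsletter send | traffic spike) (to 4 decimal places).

Pr(newsletter send | traffic spike) ≈ 0.7858

P(traffic spike) = 0.04*0.93*0.73 + 0.72*0.93*0.27 + 0.52*0.07*0.73 + 0.86*0.07*0.27 = 0.027156 + 0.180792 + 0.026572 + 0.016254 = 0.250774
The newsletter send-present share is 0.180792 + 0.016254 = 0.197046.
P(newsletter send | traffic spike) = 0.197046 / 0.250774 ≈ 0.7858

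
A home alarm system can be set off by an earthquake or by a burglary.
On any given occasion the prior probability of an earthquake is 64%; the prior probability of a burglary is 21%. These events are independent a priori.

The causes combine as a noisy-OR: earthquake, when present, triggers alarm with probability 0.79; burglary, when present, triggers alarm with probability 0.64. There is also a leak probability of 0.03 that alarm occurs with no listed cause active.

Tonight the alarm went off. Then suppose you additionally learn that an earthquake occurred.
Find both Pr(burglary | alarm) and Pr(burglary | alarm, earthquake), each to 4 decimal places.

Under noisy-OR, P(alarm | causes) = 1 − (1−0.03)·∏(1−qᵢ) over the active causes.
P(alarm) = 0.03·0.36·0.79 + 0.6508·0.36·0.21 + 0.7963·0.64·0.79 + 0.926668·0.64·0.21 = 0.008532 + 0.049200 + 0.402609 + 0.124544 = 0.584885
Restricting to configurations with burglary present: 0.049200 + 0.124544 = 0.173744.
P(burglary | alarm) = 0.173744 / 0.584885 ≈ 0.2971

Now also conditioning on earthquake=true:
P(alarm | earthquake) = 0.7963·0.79 + 0.926668·0.21 = 0.629077 + 0.194600 = 0.823677
The burglary-present share is 0.926668·0.21 = 0.194600.
P(burglary | alarm, earthquake) = 0.194600 / 0.823677 ≈ 0.2363

Pr(burglary | alarm) ≈ 0.2971; Pr(burglary | alarm, earthquake) ≈ 0.2363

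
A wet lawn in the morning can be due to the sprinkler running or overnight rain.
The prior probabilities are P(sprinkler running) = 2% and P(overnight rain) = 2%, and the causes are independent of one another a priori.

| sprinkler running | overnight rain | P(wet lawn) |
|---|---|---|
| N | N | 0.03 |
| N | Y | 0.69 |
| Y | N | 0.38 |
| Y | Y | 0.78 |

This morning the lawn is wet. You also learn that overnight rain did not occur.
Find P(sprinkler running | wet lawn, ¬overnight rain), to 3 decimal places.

P(sprinkler running | wet lawn, ¬overnight rain) ≈ 0.205

For the numerator, keep only sprinkler running=true terms: 0.38*0.02 = 0.007600
The normalizing constant is 0.03*0.98 + 0.38*0.02 = 0.037000
Posterior = 0.007600 / 0.037000 ≈ 0.205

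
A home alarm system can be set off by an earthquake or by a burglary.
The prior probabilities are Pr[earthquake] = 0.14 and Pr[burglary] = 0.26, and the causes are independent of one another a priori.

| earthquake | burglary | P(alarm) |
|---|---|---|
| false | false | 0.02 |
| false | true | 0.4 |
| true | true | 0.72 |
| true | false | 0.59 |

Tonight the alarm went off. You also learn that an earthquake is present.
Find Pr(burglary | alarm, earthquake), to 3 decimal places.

Pr(burglary | alarm, earthquake) ≈ 0.300

For the numerator, keep only burglary=true terms: 0.72*0.26 = 0.187200
Normalizer over all consistent configurations: 0.59*0.74 + 0.72*0.26 = 0.623800
P(burglary | alarm, earthquake) = 0.187200/0.623800 ≈ 0.300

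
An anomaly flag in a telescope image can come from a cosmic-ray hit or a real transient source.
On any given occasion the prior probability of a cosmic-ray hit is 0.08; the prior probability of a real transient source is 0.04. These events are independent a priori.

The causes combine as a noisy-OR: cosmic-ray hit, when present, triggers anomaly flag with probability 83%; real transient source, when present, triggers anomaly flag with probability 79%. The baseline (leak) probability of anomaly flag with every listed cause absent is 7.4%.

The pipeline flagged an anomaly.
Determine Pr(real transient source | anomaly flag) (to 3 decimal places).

Under noisy-OR, P(anomaly flag | causes) = 1 − (1−0.074)·∏(1−qᵢ) over the active causes.
Weight on real transient source=true, given the evidence: 0.029644 + 0.003094 = 0.032738
Denominator P(anomaly flag): 0.074·0.92·0.96 + 0.80554·0.92·0.04 + 0.84258·0.08·0.96 + 0.966942·0.08·0.04 = 0.162805
Posterior = 0.032738 / 0.162805 ≈ 0.201

Pr(real transient source | anomaly flag) ≈ 0.201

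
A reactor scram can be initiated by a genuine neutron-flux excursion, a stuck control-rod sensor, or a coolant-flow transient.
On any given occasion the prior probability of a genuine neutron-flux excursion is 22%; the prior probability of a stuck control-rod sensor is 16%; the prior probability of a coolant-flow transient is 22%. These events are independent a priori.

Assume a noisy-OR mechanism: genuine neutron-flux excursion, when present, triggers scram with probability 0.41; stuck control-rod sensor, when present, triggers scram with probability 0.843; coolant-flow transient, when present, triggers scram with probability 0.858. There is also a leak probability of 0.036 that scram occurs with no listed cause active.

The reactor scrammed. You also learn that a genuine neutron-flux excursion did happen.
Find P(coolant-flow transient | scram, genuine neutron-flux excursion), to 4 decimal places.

Under noisy-OR, P(scram | causes) = 1 − (1−0.036)·∏(1−qᵢ) over the active causes.
P(scram | genuine neutron-flux excursion) = 0.43124×0.84×0.78 + 0.919236×0.84×0.22 + 0.910705×0.16×0.78 + 0.98732×0.16×0.22 = 0.282548 + 0.169875 + 0.113656 + 0.034754 = 0.600833
The coolant-flow transient-present share is 0.169875 + 0.034754 = 0.204629.
So P(coolant-flow transient | scram, genuine neutron-flux excursion) = 0.204629/0.600833 ≈ 0.3406.

P(coolant-flow transient | scram, genuine neutron-flux excursion) ≈ 0.3406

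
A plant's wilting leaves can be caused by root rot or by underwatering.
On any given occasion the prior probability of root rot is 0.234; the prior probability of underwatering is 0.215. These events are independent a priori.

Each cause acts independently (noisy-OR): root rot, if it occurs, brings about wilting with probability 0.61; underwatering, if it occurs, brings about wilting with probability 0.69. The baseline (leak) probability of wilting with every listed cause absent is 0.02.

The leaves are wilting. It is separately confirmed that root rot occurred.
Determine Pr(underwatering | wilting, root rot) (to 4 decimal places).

Under noisy-OR, P(wilting | causes) = 1 − (1−0.02)·∏(1−qᵢ) over the active causes.
P(wilting | root rot) = 0.6178*0.785 + 0.881518*0.215 = 0.484973 + 0.189526 = 0.674499
Restricting to configurations with underwatering present: 0.881518*0.215 = 0.189526.
Hence the posterior is 0.189526/0.674499 ≈ 0.2810.

Pr(underwatering | wilting, root rot) ≈ 0.2810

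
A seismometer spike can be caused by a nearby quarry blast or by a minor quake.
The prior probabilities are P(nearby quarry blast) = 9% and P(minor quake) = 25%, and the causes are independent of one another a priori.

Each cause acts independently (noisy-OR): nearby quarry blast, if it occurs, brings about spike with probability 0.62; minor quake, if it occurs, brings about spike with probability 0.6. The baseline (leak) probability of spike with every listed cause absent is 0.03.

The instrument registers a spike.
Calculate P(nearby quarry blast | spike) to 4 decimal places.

Under noisy-OR, P(spike | causes) = 1 − (1−0.03)·∏(1−qᵢ) over the active causes.
P(spike) = 0.03·0.91·0.75 + 0.612·0.91·0.25 + 0.6314·0.09·0.75 + 0.85256·0.09·0.25 = 0.020475 + 0.139230 + 0.042619 + 0.019183 = 0.221507
Of this, 0.061802 comes from 0.042619 + 0.019183 (the nearby quarry blast=true cases).
P(nearby quarry blast | spike) = 0.061802 / 0.221507 ≈ 0.2790

P(nearby quarry blast | spike) ≈ 0.2790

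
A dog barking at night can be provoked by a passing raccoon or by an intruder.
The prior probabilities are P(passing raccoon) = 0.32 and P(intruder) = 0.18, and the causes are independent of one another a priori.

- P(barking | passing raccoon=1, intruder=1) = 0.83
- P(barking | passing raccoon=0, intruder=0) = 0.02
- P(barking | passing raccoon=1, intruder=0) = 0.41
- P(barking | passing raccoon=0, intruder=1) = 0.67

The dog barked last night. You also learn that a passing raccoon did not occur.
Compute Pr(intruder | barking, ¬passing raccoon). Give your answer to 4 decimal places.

Sum P(barking|·) weighted by the priors over both values of intruder:
  P(barking | ¬passing raccoon) = 0.02*0.82 + 0.67*0.18
        = 0.016400 + 0.120600 = 0.137000
The terms with intruder present sum to 0.120600, so
  P(intruder | barking, ¬passing raccoon) = 0.120600 / 0.137000 ≈ 0.8803

Pr(intruder | barking, ¬passing raccoon) ≈ 0.8803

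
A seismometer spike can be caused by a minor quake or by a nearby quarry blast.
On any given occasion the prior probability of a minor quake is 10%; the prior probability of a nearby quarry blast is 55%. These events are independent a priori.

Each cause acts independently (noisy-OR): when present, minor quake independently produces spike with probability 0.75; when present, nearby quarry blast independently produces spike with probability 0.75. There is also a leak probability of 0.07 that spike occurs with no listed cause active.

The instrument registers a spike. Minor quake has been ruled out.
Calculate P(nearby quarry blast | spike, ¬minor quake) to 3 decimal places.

Under noisy-OR, P(spike | causes) = 1 − (1−0.07)·∏(1−qᵢ) over the active causes.
For the numerator, keep only nearby quarry blast=true terms: 0.7675×0.55 = 0.422125
The normalizing constant is 0.07×0.45 + 0.7675×0.55 = 0.453625
P(nearby quarry blast | spike, ¬minor quake) = 0.422125/0.453625 ≈ 0.931

P(nearby quarry blast | spike, ¬minor quake) ≈ 0.931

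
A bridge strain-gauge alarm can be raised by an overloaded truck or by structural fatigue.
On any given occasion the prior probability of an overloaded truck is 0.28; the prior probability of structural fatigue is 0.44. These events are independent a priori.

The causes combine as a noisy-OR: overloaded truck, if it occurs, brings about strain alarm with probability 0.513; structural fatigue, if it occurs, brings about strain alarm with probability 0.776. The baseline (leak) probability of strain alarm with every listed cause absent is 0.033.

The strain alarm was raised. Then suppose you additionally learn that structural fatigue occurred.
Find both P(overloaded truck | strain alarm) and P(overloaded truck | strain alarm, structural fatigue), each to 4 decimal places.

Under noisy-OR, P(strain alarm | causes) = 1 − (1−0.033)·∏(1−qᵢ) over the active causes.
P(strain alarm) = 0.033*0.72*0.56 + 0.783392*0.72*0.44 + 0.529071*0.28*0.56 + 0.894512*0.28*0.44 = 0.013306 + 0.248179 + 0.082958 + 0.110204 = 0.454647
The overloaded truck-present share is 0.082958 + 0.110204 = 0.193162.
Hence the posterior is 0.193162/0.454647 ≈ 0.4249.

Now condition on the additional information:
P(strain alarm | structural fatigue) = 0.783392*0.72 + 0.894512*0.28 = 0.564042 + 0.250463 = 0.814505
Of this, 0.250463 comes from 0.894512*0.28 (the overloaded truck=true cases).
So P(overloaded truck | strain alarm, structural fatigue) = 0.250463/0.814505 ≈ 0.3075.

P(overloaded truck | strain alarm) ≈ 0.4249; P(overloaded truck | strain alarm, structural fatigue) ≈ 0.3075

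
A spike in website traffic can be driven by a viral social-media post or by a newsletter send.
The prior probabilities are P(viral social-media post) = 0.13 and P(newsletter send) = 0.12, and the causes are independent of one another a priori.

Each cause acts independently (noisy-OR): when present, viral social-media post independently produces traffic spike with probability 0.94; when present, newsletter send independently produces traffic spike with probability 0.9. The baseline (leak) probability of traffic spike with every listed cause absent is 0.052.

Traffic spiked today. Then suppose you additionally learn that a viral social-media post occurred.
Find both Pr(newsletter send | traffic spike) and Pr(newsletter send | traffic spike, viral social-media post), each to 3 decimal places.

Pr(newsletter send | traffic spike) ≈ 0.427; Pr(newsletter send | traffic spike, viral social-media post) ≈ 0.126

Under noisy-OR, P(traffic spike | causes) = 1 − (1−0.052)·∏(1−qᵢ) over the active causes.
Enumerate the 4 (viral social-media post, newsletter send) configurations and weight by the priors:
  P(traffic spike) = 0.052×0.87×0.88 + 0.9052×0.87×0.12 + 0.94312×0.13×0.88 + 0.994312×0.13×0.12
        = 0.039811 + 0.094503 + 0.107893 + 0.015511 = 0.257718
The terms with newsletter send present sum to 0.110014, so
  P(newsletter send | traffic spike) = 0.110014 / 0.257718 ≈ 0.427

With the extra evidence:
P(traffic spike | viral social-media post) = 0.94312·0.88 + 0.994312·0.12 = 0.829946 + 0.119317 = 0.949263
The newsletter send-present share is 0.994312·0.12 = 0.119317.
Hence the posterior is 0.119317/0.949263 ≈ 0.126.
Conditioning on viral social-media post lowers the posterior on newsletter send: the classic explaining-away effect in a common-effect structure.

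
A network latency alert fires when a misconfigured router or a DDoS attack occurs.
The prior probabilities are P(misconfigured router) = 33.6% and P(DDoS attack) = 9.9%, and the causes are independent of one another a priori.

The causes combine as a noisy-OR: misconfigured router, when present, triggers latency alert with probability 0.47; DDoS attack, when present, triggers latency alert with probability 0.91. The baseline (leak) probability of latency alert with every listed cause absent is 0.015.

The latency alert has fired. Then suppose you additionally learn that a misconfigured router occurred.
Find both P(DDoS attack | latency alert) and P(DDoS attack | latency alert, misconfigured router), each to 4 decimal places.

Under noisy-OR, P(latency alert | causes) = 1 − (1−0.015)·∏(1−qᵢ) over the active causes.
P(latency alert) = 0.015*0.664*0.901 + 0.91135*0.664*0.099 + 0.47795*0.336*0.901 + 0.953016*0.336*0.099 = 0.008974 + 0.059909 + 0.144693 + 0.031701 = 0.245277
Restricting to configurations with DDoS attack present: 0.059909 + 0.031701 = 0.091610.
Hence the posterior is 0.091610/0.245277 ≈ 0.3735.

With the extra evidence:
By total probability over both values of DDoS attack:
  P(latency alert | misconfigured router) = 0.47795*0.901 + 0.953016*0.099
        = 0.430633 + 0.094349 = 0.524982
The terms with DDoS attack present sum to 0.094349, so
  P(DDoS attack | latency alert, misconfigured router) = 0.094349 / 0.524982 ≈ 0.1797

P(DDoS attack | latency alert) ≈ 0.3735; P(DDoS attack | latency alert, misconfigured router) ≈ 0.1797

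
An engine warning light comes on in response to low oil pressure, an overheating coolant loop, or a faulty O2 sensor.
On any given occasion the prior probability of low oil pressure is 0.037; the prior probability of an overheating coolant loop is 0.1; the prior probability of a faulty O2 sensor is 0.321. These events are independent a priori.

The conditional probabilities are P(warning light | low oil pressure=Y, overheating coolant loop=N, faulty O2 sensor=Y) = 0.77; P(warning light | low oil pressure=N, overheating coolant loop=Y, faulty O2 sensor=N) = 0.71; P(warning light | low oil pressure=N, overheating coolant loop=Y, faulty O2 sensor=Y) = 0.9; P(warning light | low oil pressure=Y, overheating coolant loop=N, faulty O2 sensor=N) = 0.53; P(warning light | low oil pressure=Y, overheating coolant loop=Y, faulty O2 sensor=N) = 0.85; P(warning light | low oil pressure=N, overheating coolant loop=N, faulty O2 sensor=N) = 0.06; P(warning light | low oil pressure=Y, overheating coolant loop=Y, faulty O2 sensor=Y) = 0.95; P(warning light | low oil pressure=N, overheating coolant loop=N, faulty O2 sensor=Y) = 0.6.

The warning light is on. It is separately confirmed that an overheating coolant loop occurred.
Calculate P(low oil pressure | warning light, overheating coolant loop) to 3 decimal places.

P(low oil pressure | warning light, overheating coolant loop) ≈ 0.042

By total probability over the 4 (low oil pressure, faulty O2 sensor) configurations:
  P(warning light | overheating coolant loop) = 0.71·0.963·0.679 + 0.9·0.963·0.321 + 0.85·0.037·0.679 + 0.95·0.037·0.321
        = 0.464253 + 0.278211 + 0.021355 + 0.011283 = 0.775102
Keeping only the low oil pressure-present terms gives 0.032638, so
  P(low oil pressure | warning light, overheating coolant loop) = 0.032638 / 0.775102 ≈ 0.042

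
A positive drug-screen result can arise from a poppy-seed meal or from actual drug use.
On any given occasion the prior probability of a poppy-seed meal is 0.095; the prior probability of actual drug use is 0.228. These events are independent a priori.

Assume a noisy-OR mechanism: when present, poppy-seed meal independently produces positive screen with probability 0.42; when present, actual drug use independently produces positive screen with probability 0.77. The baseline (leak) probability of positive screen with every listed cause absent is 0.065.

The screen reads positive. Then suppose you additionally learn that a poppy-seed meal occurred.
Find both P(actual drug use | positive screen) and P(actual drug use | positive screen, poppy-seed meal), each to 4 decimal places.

P(actual drug use | positive screen) ≈ 0.6961; P(actual drug use | positive screen, poppy-seed meal) ≈ 0.3609

Under noisy-OR, P(positive screen | causes) = 1 − (1−0.065)·∏(1−qᵢ) over the active causes.
Numerator (weight on configurations with actual drug use): 0.161967 + 0.018958 = 0.180925
The normalizing constant is 0.065*0.905*0.772 + 0.78495*0.905*0.228 + 0.4577*0.095*0.772 + 0.875271*0.095*0.228 = 0.259906
Posterior = 0.180925 / 0.259906 ≈ 0.6961

With the extra evidence:
P(positive screen | poppy-seed meal) = 0.4577·0.772 + 0.875271·0.228 = 0.353344 + 0.199562 = 0.552906
Restricting to configurations with actual drug use present: 0.875271·0.228 = 0.199562.
Hence the posterior is 0.199562/0.552906 ≈ 0.3609.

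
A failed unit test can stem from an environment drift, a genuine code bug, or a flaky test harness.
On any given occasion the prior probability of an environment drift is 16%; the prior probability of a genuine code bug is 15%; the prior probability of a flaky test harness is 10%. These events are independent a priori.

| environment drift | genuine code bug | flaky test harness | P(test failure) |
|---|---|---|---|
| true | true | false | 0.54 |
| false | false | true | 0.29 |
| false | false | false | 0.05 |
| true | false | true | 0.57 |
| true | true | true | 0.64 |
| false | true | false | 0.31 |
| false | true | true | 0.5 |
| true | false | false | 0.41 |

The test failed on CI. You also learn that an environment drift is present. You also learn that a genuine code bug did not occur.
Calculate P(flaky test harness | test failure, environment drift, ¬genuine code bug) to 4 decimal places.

P(test failure | environment drift, ¬genuine code bug) = 0.41·0.9 + 0.57·0.1 = 0.369000 + 0.057000 = 0.426000
The flaky test harness-present share is 0.57·0.1 = 0.057000.
So P(flaky test harness | test failure, environment drift, ¬genuine code bug) = 0.057000/0.426000 ≈ 0.1338.

P(flaky test harness | test failure, environment drift, ¬genuine code bug) ≈ 0.1338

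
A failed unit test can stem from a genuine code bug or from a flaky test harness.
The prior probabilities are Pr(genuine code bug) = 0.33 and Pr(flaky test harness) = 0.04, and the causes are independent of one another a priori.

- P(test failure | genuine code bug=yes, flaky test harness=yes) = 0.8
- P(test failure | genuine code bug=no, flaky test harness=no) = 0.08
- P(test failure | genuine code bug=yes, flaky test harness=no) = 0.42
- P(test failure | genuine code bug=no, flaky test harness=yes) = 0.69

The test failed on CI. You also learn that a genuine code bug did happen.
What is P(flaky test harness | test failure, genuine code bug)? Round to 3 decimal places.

For the numerator, keep only flaky test harness=true terms: 0.8·0.04 = 0.032000
The normalizing constant is 0.42·0.96 + 0.8·0.04 = 0.435200
Posterior = 0.032000 / 0.435200 ≈ 0.074

P(flaky test harness | test failure, genuine code bug) ≈ 0.074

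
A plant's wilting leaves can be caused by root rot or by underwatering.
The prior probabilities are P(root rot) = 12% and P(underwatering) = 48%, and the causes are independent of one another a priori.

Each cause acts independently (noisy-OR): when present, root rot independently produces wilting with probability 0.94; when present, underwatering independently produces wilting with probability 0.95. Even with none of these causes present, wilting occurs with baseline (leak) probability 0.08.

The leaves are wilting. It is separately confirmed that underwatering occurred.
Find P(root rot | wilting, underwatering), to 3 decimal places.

P(root rot | wilting, underwatering) ≈ 0.125

Under noisy-OR, P(wilting | causes) = 1 − (1−0.08)·∏(1−qᵢ) over the active causes.
P(wilting | underwatering) = 0.954·0.88 + 0.99724·0.12 = 0.839520 + 0.119669 = 0.959189
Of this, 0.119669 comes from 0.99724·0.12 (the root rot=true cases).
So P(root rot | wilting, underwatering) = 0.119669/0.959189 ≈ 0.125.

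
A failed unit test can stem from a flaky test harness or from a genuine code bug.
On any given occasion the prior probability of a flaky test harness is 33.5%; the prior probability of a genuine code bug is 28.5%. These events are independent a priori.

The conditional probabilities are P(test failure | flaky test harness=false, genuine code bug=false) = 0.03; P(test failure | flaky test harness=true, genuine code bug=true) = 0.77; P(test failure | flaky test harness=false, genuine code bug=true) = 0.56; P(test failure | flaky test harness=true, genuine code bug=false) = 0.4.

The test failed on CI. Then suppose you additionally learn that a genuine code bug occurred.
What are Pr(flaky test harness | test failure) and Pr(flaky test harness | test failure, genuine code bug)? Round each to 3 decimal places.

Pr(flaky test harness | test failure) ≈ 0.584; Pr(flaky test harness | test failure, genuine code bug) ≈ 0.409

Weight on flaky test harness=true, given the evidence: 0.095810 + 0.073516 = 0.169326
Normalizer over all consistent configurations: 0.03·0.665·0.715 + 0.56·0.665·0.285 + 0.4·0.335·0.715 + 0.77·0.335·0.285 = 0.289724
P(flaky test harness | test failure) = 0.169326/0.289724 ≈ 0.584

With the extra evidence:
By total probability over both values of flaky test harness:
  P(test failure | genuine code bug) = 0.56·0.665 + 0.77·0.335
        = 0.372400 + 0.257950 = 0.630350
Keeping only the flaky test harness-present terms gives 0.257950, so
  P(flaky test harness | test failure, genuine code bug) = 0.257950 / 0.630350 ≈ 0.409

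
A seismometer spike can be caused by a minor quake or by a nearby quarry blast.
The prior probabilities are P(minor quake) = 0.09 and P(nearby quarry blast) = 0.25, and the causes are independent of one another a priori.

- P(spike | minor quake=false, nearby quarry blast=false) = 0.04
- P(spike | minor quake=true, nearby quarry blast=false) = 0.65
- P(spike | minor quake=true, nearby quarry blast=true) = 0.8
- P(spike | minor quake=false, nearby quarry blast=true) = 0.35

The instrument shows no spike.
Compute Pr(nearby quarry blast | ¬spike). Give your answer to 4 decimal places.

P(¬spike) = 0.96·0.91·0.75 + 0.65·0.91·0.25 + 0.35·0.09·0.75 + 0.2·0.09·0.25 = 0.655200 + 0.147875 + 0.023625 + 0.004500 = 0.831200
Of this, 0.152375 comes from 0.147875 + 0.004500 (the nearby quarry blast=true cases).
P(nearby quarry blast | ¬spike) = 0.152375 / 0.831200 ≈ 0.1833

Pr(nearby quarry blast | ¬spike) ≈ 0.1833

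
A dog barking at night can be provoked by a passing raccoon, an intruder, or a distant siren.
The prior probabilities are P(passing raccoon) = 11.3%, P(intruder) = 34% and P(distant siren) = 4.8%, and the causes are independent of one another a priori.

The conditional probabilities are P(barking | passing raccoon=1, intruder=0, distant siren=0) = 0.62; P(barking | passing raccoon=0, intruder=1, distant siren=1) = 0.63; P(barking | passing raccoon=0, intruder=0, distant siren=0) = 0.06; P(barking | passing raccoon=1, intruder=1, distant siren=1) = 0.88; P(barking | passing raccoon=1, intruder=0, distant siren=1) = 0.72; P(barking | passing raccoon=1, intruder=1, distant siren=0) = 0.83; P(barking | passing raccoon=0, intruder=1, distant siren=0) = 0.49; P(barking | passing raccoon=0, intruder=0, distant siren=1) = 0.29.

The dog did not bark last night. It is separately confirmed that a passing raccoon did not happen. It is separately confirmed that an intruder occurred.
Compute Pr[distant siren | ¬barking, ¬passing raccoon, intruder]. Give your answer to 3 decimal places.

Pr[distant siren | ¬barking, ¬passing raccoon, intruder] ≈ 0.035

P(¬barking | ¬passing raccoon, intruder) = 0.51×0.952 + 0.37×0.048 = 0.485520 + 0.017760 = 0.503280
Of this, 0.017760 comes from 0.37×0.048 (the distant siren=true cases).
So P(distant siren | ¬barking, ¬passing raccoon, intruder) = 0.017760/0.503280 ≈ 0.035.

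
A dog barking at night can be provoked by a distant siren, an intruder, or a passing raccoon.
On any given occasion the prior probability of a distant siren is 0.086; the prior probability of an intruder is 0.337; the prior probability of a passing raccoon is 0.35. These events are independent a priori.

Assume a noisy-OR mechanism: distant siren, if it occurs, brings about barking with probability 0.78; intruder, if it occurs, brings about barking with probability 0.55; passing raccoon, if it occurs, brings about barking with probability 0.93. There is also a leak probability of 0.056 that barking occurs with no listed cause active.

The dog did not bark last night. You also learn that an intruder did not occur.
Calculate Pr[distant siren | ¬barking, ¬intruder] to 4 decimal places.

Under noisy-OR, P(barking | causes) = 1 − (1−0.056)·∏(1−qᵢ) over the active causes.
Weight on distant siren=true, given the evidence: 0.011609 + 0.000438 = 0.012047
The normalizing constant is 0.944·0.914·0.65 + 0.06608·0.914·0.35 + 0.20768·0.086·0.65 + 0.014538·0.086·0.35 = 0.594016
Posterior = 0.012047 / 0.594016 ≈ 0.0203

Pr[distant siren | ¬barking, ¬intruder] ≈ 0.0203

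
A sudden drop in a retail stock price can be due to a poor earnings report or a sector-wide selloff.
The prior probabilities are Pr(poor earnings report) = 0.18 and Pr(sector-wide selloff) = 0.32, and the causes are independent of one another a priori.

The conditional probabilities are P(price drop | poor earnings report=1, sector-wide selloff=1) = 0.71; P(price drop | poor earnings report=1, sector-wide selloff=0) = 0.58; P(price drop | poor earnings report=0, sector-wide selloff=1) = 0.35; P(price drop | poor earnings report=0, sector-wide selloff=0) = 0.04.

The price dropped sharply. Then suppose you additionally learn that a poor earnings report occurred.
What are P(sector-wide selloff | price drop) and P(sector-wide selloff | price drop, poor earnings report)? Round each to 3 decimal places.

P(price drop) = 0.04·0.82·0.68 + 0.35·0.82·0.32 + 0.58·0.18·0.68 + 0.71·0.18·0.32 = 0.022304 + 0.091840 + 0.070992 + 0.040896 = 0.226032
The sector-wide selloff-present share is 0.091840 + 0.040896 = 0.132736.
P(sector-wide selloff | price drop) = 0.132736 / 0.226032 ≈ 0.587

Now also conditioning on poor earnings report=true:
By total probability over both values of sector-wide selloff:
  P(price drop | poor earnings report) = 0.58·0.68 + 0.71·0.32
        = 0.394400 + 0.227200 = 0.621600
Keeping only the sector-wide selloff-present terms gives 0.227200, so
  P(sector-wide selloff | price drop, poor earnings report) = 0.227200 / 0.621600 ≈ 0.366

P(sector-wide selloff | price drop) ≈ 0.587; P(sector-wide selloff | price drop, poor earnings report) ≈ 0.366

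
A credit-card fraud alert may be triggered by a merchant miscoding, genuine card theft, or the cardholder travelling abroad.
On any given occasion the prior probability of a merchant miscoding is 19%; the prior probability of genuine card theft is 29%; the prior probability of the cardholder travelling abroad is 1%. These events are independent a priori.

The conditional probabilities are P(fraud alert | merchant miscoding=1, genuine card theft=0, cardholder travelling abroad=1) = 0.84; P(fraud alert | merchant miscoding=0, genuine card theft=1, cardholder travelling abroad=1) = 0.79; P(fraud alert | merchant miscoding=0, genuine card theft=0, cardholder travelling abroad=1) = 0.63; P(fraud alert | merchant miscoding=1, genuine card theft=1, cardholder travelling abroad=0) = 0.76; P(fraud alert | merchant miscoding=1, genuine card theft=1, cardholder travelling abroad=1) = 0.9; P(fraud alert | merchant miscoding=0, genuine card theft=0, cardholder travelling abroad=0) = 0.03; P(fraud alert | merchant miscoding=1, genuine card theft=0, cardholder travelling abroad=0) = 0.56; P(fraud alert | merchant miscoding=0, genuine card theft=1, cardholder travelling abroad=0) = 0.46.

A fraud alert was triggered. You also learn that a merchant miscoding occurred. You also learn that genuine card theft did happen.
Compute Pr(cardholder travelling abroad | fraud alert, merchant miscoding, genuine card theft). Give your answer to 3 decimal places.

Sum P(fraud alert|·) weighted by the priors over both values of cardholder travelling abroad:
  P(fraud alert | merchant miscoding, genuine card theft) = 0.76*0.99 + 0.9*0.01
        = 0.752400 + 0.009000 = 0.761400
The terms with cardholder travelling abroad present sum to 0.009000, so
  P(cardholder travelling abroad | fraud alert, merchant miscoding, genuine card theft) = 0.009000 / 0.761400 ≈ 0.012

Pr(cardholder travelling abroad | fraud alert, merchant miscoding, genuine card theft) ≈ 0.012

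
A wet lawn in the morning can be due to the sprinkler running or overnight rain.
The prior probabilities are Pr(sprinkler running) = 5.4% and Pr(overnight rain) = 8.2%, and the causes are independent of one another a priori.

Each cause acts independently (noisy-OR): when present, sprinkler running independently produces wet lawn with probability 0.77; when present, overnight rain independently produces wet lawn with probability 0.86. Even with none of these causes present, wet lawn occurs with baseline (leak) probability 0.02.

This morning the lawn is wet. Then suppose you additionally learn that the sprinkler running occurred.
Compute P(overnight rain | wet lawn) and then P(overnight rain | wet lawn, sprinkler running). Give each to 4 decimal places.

Under noisy-OR, P(wet lawn | causes) = 1 − (1−0.02)·∏(1−qᵢ) over the active causes.
Enumerate the 4 (sprinkler running, overnight rain) configurations and weight by the priors:
  P(wet lawn) = 0.02·0.946·0.918 + 0.8628·0.946·0.082 + 0.7746·0.054·0.918 + 0.968444·0.054·0.082
        = 0.017369 + 0.066929 + 0.038398 + 0.004288 = 0.126984
Keeping only the overnight rain-present terms gives 0.071217, so
  P(overnight rain | wet lawn) = 0.071217 / 0.126984 ≈ 0.5608

With the extra evidence:
P(wet lawn | sprinkler running) = 0.7746×0.918 + 0.968444×0.082 = 0.711083 + 0.079412 = 0.790495
Restricting to configurations with overnight rain present: 0.968444×0.082 = 0.079412.
So P(overnight rain | wet lawn, sprinkler running) = 0.079412/0.790495 ≈ 0.1005.
This is intercausal reasoning (explaining away): once sprinkler running accounts for the wet lawn, overnight rain becomes less likely.

P(overnight rain | wet lawn) ≈ 0.5608; P(overnight rain | wet lawn, sprinkler running) ≈ 0.1005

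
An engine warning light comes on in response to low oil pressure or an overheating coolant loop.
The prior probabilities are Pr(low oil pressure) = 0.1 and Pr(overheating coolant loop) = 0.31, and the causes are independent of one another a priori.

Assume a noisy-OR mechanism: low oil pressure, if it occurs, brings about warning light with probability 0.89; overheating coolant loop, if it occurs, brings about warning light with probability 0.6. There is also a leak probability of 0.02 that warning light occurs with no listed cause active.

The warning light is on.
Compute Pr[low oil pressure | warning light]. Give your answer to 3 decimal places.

Under noisy-OR, P(warning light | causes) = 1 − (1−0.02)·∏(1−qᵢ) over the active causes.
For the numerator, keep only low oil pressure=true terms: 0.061562 + 0.029663 = 0.091225
Normalizer over all consistent configurations: 0.02·0.9·0.69 + 0.608·0.9·0.31 + 0.8922·0.1·0.69 + 0.95688·0.1·0.31 = 0.273277
P(low oil pressure | warning light) = 0.091225/0.273277 ≈ 0.334

Pr[low oil pressure | warning light] ≈ 0.334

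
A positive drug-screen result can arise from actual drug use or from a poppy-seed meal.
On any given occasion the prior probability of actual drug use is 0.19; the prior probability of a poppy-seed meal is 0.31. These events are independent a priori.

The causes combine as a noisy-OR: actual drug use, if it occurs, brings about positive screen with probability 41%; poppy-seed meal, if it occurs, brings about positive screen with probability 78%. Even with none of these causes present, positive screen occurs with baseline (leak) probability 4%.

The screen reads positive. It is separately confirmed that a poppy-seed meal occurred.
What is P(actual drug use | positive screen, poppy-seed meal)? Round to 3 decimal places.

Under noisy-OR, P(positive screen | causes) = 1 − (1−0.04)·∏(1−qᵢ) over the active causes.
P(positive screen | poppy-seed meal) = 0.7888×0.81 + 0.875392×0.19 = 0.638928 + 0.166324 = 0.805252
The actual drug use-present share is 0.875392×0.19 = 0.166324.
So P(actual drug use | positive screen, poppy-seed meal) = 0.166324/0.805252 ≈ 0.207.

P(actual drug use | positive screen, poppy-seed meal) ≈ 0.207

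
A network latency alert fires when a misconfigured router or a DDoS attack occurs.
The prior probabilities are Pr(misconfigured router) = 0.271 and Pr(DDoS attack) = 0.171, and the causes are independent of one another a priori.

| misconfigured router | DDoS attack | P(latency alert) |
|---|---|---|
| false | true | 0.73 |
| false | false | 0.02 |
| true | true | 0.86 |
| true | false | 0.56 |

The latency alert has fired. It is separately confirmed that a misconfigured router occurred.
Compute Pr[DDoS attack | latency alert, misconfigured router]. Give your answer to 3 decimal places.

Sum P(latency alert|·) weighted by the priors over both values of DDoS attack:
  P(latency alert | misconfigured router) = 0.56×0.829 + 0.86×0.171
        = 0.464240 + 0.147060 = 0.611300
Configurations with DDoS attack contribute 0.147060, so
  P(DDoS attack | latency alert, misconfigured router) = 0.147060 / 0.611300 ≈ 0.241

Pr[DDoS attack | latency alert, misconfigured router] ≈ 0.241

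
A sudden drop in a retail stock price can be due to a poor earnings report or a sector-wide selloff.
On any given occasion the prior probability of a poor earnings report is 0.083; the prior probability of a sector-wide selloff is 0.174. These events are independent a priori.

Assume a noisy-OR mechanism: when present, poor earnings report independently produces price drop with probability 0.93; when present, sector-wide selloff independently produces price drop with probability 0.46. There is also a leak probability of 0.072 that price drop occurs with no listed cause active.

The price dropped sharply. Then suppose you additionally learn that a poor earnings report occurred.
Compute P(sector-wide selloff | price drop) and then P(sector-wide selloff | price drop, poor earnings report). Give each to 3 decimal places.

P(sector-wide selloff | price drop) ≈ 0.441; P(sector-wide selloff | price drop, poor earnings report) ≈ 0.179

Under noisy-OR, P(price drop | causes) = 1 − (1−0.072)·∏(1−qᵢ) over the active causes.
Numerator (weight on configurations with sector-wide selloff): 0.079600 + 0.013935 = 0.093535
The normalizing constant is 0.072×0.917×0.826 + 0.49888×0.917×0.174 + 0.93504×0.083×0.826 + 0.964922×0.083×0.174 = 0.212175
P(sector-wide selloff | price drop) = 0.093535/0.212175 ≈ 0.441

Now also conditioning on poor earnings report=true:
Numerator (weight on configurations with sector-wide selloff): 0.964922·0.174 = 0.167896
Normalizer over all consistent configurations: 0.93504·0.826 + 0.964922·0.174 = 0.940239
Posterior = 0.167896 / 0.940239 ≈ 0.179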